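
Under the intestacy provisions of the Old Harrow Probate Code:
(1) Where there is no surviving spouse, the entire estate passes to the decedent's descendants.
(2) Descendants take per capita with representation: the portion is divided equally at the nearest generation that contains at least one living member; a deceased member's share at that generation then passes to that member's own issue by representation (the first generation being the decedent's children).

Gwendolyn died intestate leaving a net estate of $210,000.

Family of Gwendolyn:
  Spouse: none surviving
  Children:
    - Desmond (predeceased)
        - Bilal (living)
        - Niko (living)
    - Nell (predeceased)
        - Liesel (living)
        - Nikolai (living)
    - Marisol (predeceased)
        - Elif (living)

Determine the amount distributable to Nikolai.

Nikolai receives $42,000.

The entire $210,000 passes to the descendants.
No child survives, so the initial division is made at the grandchildren's generation.
That amount ($210,000) is divided into 5 shares of $42,000: Bilal, Niko, Liesel, Nikolai, and Elif each take $42,000.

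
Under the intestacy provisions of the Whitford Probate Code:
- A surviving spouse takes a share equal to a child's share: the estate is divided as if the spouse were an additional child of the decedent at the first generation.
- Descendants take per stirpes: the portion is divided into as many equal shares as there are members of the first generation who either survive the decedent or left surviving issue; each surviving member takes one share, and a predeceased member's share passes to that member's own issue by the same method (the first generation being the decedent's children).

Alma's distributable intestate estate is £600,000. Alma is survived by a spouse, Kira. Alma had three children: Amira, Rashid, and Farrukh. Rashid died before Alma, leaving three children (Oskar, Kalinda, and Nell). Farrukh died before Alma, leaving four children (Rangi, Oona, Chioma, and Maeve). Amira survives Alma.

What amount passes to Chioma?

Chioma receives £37,500.

The spouse counts as an additional share at the children's level, so there are 4 primary shares of £150,000. Kira takes one such share (£150,000).
The children's combined portion (£450,000) is divided into 3 shares of £150,000: Amira takes £150,000; Rashid's £150,000 share passes to Rashid's issue; Farrukh's £150,000 share passes to Farrukh's issue.
Rashid's share (£150,000) is divided into 3 shares of £50,000: Oskar, Kalinda, and Nell each take £50,000.
Farrukh's share (£150,000) is divided into 4 shares of £37,500: Rangi, Oona, Chioma, and Maeve each take £37,500.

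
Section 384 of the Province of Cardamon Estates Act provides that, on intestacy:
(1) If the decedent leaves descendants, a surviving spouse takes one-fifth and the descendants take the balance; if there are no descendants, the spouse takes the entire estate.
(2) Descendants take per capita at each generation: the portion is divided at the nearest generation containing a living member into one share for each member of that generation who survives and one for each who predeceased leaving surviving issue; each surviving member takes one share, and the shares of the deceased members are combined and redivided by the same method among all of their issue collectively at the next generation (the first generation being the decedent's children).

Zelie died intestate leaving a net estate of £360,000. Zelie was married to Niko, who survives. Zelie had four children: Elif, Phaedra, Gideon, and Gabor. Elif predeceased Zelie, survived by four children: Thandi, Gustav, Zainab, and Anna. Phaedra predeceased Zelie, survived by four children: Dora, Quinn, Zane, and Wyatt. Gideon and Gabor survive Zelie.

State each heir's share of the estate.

Niko takes one-fifth of £360,000 = £72,000. The remaining £288,000 passes to the descendants.
The descendants' portion (£288,000) is divided at the children's generation into 4 shares of £72,000. Gideon and Gabor each take £72,000. The 2 shares of the deceased (Elif and Phaedra) are combined into a pool of £144,000.
That pool (£144,000) is divided at the grandchildren's generation equally among Thandi, Gustav, Zainab, Anna, Dora, Quinn, Zane, and Wyatt: £18,000 each.

Niko: £72,000; Thandi: £18,000; Gustav: £18,000; Zainab: £18,000; Anna: £18,000; Dora: £18,000; Quinn: £18,000; Zane: £18,000; Wyatt: £18,000; Gideon: £72,000; Gabor: £72,000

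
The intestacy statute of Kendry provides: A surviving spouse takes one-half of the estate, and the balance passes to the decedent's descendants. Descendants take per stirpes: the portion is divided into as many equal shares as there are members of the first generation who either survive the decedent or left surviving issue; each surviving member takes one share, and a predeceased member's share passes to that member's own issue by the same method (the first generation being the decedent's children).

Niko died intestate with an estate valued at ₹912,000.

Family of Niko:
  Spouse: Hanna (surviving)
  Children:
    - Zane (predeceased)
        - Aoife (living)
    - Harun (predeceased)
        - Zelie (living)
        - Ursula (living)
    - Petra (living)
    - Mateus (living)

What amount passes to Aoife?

Aoife receives ₹114,000.

Hanna takes one-half of ₹912,000 = ₹456,000. The remaining ₹456,000 passes to the descendants.
The descendants' portion (₹456,000) is divided into 4 shares of ₹114,000: Petra and Mateus each take ₹114,000; Zane's ₹114,000 share passes to Zane's issue; Harun's ₹114,000 share passes to Harun's issue.
Zane's share (₹114,000) passes entirely to Aoife.
Harun's share (₹114,000) is divided into 2 shares of ₹57,000: Zelie and Ursula each take ₹57,000.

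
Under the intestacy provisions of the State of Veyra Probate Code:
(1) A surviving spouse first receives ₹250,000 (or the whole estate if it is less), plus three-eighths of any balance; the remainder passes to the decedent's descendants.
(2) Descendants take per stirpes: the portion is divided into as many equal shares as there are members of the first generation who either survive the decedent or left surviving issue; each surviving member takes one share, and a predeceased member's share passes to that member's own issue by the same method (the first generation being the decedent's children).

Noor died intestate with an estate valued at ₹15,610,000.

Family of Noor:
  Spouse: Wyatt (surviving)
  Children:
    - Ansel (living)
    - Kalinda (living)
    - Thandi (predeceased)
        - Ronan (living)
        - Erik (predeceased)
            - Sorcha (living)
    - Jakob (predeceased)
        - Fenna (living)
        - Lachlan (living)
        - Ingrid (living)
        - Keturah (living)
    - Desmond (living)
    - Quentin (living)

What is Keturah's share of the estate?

Wyatt first takes ₹250,000, leaving a balance of ₹15,360,000. Wyatt then takes three-eighths of the balance (₹5,760,000), for a total of ₹6,010,000. The remaining ₹9,600,000 passes to the descendants.
The descendants' portion (₹9,600,000) is divided into 6 shares of ₹1,600,000: Ansel, Kalinda, Desmond, and Quentin each take ₹1,600,000; Thandi's ₹1,600,000 share passes to Thandi's issue; Jakob's ₹1,600,000 share passes to Jakob's issue.
Thandi's share (₹1,600,000) is divided into 2 shares of ₹800,000: Ronan takes ₹800,000; Erik's ₹800,000 share passes to Erik's issue.
Erik's share (₹800,000) passes entirely to Sorcha.
Jakob's share (₹1,600,000) is divided into 4 shares of ₹400,000: Fenna, Lachlan, Ingrid, and Keturah each take ₹400,000.

Keturah receives ₹400,000.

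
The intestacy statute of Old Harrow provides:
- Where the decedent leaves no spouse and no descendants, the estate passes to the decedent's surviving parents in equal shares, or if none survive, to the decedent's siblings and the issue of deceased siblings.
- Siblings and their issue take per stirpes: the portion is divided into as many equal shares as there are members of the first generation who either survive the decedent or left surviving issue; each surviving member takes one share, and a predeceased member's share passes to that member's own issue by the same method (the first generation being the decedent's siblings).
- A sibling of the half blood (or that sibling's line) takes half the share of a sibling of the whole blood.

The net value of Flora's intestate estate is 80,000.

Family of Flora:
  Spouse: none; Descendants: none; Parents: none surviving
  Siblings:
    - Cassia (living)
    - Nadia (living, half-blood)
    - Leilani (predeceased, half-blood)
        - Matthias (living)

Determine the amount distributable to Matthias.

The entire 80,000 passes to the siblings and their issue.
Counting each half-blood sibling's line as half a unit, there are 2 units in 80,000, so one unit is 40,000. Whole-blood lines (Cassia) take 40,000 each; half-blood lines (Nadia and Leilani) take 20,000 each.
Leilani's share (20,000) passes entirely to Matthias.

Matthias receives 20,000.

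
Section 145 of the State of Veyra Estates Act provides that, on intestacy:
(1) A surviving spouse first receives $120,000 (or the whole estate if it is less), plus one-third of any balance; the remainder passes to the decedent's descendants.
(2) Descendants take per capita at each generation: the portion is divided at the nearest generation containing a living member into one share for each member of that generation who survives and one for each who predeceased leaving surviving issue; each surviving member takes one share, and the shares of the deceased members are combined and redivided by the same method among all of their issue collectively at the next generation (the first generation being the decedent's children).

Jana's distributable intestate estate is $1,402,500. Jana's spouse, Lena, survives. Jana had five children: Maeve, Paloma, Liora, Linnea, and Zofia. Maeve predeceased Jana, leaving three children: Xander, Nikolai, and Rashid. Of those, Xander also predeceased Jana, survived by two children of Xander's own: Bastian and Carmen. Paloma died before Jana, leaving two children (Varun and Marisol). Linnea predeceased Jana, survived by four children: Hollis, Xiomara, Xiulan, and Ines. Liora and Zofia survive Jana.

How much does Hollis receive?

Lena first takes $120,000, leaving a balance of $1,282,500. Lena then takes one-third of the balance ($427,500), for a total of $547,500. The remaining $855,000 passes to the descendants.
The descendants' portion ($855,000) is divided at the children's generation into 5 shares of $171,000. Liora and Zofia each take $171,000. The 3 shares of the deceased (Maeve, Paloma, and Linnea) are combined into a pool of $513,000.
That pool ($513,000) is divided at the grandchildren's generation into 9 shares of $57,000. Nikolai, Rashid, Varun, Marisol, Hollis, Xiomara, Xiulan, and Ines each take $57,000. The remaining share for the deceased Xander ($57,000) is carried to the next generation.
That pool ($57,000) is divided at the great-grandchildren's generation equally among Bastian and Carmen: $28,500 each.

Hollis receives $57,000.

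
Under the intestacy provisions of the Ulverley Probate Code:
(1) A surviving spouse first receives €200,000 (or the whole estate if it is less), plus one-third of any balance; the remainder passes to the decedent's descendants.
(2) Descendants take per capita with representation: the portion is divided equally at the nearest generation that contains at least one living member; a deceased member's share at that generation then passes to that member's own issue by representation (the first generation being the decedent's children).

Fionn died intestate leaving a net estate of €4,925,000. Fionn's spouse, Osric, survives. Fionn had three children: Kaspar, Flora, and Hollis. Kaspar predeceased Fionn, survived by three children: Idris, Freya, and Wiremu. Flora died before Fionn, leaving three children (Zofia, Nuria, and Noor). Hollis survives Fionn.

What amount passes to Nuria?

Nuria receives €350,000.

Osric first takes €200,000, leaving a balance of €4,725,000. Osric then takes one-third of the balance (€1,575,000), for a total of €1,775,000. The remaining €3,150,000 passes to the descendants.
The descendants' portion (€3,150,000) is divided into 3 shares of €1,050,000: Hollis takes €1,050,000; Kaspar's €1,050,000 share passes to Kaspar's issue; Flora's €1,050,000 share passes to Flora's issue.
Kaspar's share (€1,050,000) is divided into 3 shares of €350,000: Idris, Freya, and Wiremu each take €350,000.
Flora's share (€1,050,000) is divided into 3 shares of €350,000: Zofia, Nuria, and Noor each take €350,000.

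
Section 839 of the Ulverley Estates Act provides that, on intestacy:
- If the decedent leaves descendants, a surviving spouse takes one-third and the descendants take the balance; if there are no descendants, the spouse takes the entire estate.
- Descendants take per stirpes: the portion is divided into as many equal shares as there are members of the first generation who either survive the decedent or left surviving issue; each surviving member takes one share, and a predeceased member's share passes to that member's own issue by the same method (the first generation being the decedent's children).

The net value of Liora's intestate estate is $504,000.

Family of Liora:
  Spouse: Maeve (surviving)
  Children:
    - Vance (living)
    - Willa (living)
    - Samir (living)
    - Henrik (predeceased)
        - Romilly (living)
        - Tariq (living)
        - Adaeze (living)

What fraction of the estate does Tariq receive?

Tariq receives 1/18 of the estate.

Maeve takes one-third of $504,000 = $168,000. The remaining $336,000 passes to the descendants.
The descendants' portion ($336,000) is divided into 4 shares of $84,000: Vance, Willa, and Samir each take $84,000; Henrik's $84,000 share passes to Henrik's issue.
Henrik's share ($84,000) is divided into 3 shares of $28,000: Romilly, Tariq, and Adaeze each take $28,000.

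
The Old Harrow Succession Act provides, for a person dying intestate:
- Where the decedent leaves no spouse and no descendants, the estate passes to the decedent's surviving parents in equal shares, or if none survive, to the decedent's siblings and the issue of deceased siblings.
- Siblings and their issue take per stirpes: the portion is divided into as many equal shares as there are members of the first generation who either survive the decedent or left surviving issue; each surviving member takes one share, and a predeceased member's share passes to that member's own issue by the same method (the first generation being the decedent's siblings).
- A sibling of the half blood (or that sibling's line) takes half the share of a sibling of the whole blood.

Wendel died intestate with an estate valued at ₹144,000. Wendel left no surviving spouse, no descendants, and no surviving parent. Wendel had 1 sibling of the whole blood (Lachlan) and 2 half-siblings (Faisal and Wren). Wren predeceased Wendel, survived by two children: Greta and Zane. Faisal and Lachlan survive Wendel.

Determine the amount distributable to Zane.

Zane receives ₹18,000.

The entire ₹144,000 passes to the siblings and their issue.
Counting each half-blood sibling's line as half a unit, there are 2 units in ₹144,000, so one unit is ₹72,000. Whole-blood lines (Lachlan) take ₹72,000 each; half-blood lines (Faisal and Wren) take ₹36,000 each.
Wren's share (₹36,000) is divided into 2 shares of ₹18,000: Greta and Zane each take ₹18,000.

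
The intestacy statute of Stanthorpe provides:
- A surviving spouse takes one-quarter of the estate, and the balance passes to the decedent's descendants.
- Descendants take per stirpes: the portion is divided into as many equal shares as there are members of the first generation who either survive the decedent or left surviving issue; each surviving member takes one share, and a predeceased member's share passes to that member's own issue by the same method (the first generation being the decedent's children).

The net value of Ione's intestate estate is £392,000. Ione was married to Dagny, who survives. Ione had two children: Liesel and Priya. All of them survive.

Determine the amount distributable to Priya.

Priya receives £147,000.

Dagny takes one-quarter of £392,000 = £98,000. The remaining £294,000 passes to the descendants.
The descendants' portion (£294,000) is divided into 2 shares of £147,000: Liesel and Priya each take £147,000.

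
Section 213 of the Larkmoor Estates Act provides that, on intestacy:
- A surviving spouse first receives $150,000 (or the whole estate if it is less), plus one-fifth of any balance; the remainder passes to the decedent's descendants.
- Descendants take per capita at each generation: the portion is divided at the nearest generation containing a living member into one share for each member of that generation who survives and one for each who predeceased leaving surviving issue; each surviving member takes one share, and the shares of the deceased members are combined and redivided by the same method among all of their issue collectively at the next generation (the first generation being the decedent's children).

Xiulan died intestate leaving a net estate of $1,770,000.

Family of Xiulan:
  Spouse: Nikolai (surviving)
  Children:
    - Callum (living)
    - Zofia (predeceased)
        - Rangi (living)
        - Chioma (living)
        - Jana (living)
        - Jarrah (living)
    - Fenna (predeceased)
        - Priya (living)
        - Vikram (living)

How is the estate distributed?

Nikolai: $474,000; Callum: $432,000; Rangi: $144,000; Chioma: $144,000; Jana: $144,000; Jarrah: $144,000; Priya: $144,000; Vikram: $144,000

Nikolai first takes $150,000, leaving a balance of $1,620,000. Nikolai then takes one-fifth of the balance ($324,000), for a total of $474,000. The remaining $1,296,000 passes to the descendants.
The descendants' portion ($1,296,000) is divided at the children's generation into 3 shares of $432,000. Callum takes $432,000. The 2 shares of the deceased (Zofia and Fenna) are combined into a pool of $864,000.
That pool ($864,000) is divided at the grandchildren's generation equally among Rangi, Chioma, Jana, Jarrah, Priya, and Vikram: $144,000 each.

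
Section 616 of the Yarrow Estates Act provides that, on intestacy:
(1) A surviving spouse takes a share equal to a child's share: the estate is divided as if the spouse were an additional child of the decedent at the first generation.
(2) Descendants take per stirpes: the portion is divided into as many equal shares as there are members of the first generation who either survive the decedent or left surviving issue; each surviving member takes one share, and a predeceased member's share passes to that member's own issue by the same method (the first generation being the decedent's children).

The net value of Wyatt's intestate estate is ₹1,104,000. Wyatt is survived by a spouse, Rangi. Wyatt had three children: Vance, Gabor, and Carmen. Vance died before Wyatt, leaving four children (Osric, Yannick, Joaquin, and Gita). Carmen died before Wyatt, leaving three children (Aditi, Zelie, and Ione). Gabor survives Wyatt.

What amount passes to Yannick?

The spouse counts as an additional share at the children's level, so there are 4 primary shares of ₹276,000. Rangi takes one such share (₹276,000).
The children's combined portion (₹828,000) is divided into 3 shares of ₹276,000: Gabor takes ₹276,000; Vance's ₹276,000 share passes to Vance's issue; Carmen's ₹276,000 share passes to Carmen's issue.
Vance's share (₹276,000) is divided into 4 shares of ₹69,000: Osric, Yannick, Joaquin, and Gita each take ₹69,000.
Carmen's share (₹276,000) is divided into 3 shares of ₹92,000: Aditi, Zelie, and Ione each take ₹92,000.

Yannick receives ₹69,000.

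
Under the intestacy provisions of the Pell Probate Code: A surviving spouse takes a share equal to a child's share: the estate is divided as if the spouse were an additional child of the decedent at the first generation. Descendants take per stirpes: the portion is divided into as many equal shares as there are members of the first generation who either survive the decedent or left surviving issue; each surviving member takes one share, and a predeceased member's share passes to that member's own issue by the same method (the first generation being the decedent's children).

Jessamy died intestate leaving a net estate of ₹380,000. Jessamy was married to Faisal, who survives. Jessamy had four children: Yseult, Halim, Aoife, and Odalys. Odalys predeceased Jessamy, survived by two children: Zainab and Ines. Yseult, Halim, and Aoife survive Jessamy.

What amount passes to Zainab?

The spouse counts as an additional share at the children's level, so there are 5 primary shares of ₹76,000. Faisal takes one such share (₹76,000).
The children's combined portion (₹304,000) is divided into 4 shares of ₹76,000: Yseult, Halim, and Aoife each take ₹76,000; Odalys's ₹76,000 share passes to Odalys's issue.
Odalys's share (₹76,000) is divided into 2 shares of ₹38,000: Zainab and Ines each take ₹38,000.

Zainab receives ₹38,000.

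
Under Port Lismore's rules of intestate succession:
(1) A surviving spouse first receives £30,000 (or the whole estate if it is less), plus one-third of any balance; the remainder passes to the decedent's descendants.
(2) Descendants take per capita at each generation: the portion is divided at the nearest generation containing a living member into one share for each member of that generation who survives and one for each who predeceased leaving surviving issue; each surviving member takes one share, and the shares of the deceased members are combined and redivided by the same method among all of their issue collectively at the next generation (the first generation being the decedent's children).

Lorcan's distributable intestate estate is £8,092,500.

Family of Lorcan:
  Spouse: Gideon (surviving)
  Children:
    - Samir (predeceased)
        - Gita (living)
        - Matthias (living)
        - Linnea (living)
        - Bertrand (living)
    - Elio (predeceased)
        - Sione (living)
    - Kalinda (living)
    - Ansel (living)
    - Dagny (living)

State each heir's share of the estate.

Gideon: £2,717,500; Gita: £430,000; Matthias: £430,000; Linnea: £430,000; Bertrand: £430,000; Sione: £430,000; Kalinda: £1,075,000; Ansel: £1,075,000; Dagny: £1,075,000

Gideon first takes £30,000, leaving a balance of £8,062,500. Gideon then takes one-third of the balance (£2,687,500), for a total of £2,717,500. The remaining £5,375,000 passes to the descendants.
The descendants' portion (£5,375,000) is divided at the children's generation into 5 shares of £1,075,000. Kalinda, Ansel, and Dagny each take £1,075,000. The 2 shares of the deceased (Samir and Elio) are combined into a pool of £2,150,000.
That pool (£2,150,000) is divided at the grandchildren's generation equally among Gita, Matthias, Linnea, Bertrand, and Sione: £430,000 each.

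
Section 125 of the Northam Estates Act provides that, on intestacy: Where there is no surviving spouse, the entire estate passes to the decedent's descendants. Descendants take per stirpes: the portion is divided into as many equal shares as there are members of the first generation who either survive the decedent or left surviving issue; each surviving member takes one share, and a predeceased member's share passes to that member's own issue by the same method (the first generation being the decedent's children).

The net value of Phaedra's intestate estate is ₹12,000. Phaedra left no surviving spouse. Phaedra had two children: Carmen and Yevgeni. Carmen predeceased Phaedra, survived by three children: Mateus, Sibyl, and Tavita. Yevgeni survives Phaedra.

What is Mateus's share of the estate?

Mateus receives ₹2,000.

The entire ₹12,000 passes to the descendants.
That amount (₹12,000) is divided into 2 shares of ₹6,000: Yevgeni takes ₹6,000; Carmen's ₹6,000 share passes to Carmen's issue.
Carmen's share (₹6,000) is divided into 3 shares of ₹2,000: Mateus, Sibyl, and Tavita each take ₹2,000.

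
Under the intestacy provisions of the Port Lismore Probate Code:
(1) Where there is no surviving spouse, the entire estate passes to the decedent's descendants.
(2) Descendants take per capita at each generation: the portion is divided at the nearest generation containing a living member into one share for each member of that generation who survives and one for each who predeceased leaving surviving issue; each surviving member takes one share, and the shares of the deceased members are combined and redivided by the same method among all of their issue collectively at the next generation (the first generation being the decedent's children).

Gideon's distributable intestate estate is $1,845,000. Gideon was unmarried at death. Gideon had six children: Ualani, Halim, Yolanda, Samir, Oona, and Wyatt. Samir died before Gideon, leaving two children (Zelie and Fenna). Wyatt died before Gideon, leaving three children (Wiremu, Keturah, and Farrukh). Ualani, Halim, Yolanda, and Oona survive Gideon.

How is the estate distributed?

The entire $1,845,000 passes to the descendants.
That amount ($1,845,000) is divided at the children's generation into 6 shares of $307,500. Ualani, Halim, Yolanda, and Oona each take $307,500. The 2 shares of the deceased (Samir and Wyatt) are combined into a pool of $615,000.
That pool ($615,000) is divided at the grandchildren's generation equally among Zelie, Fenna, Wiremu, Keturah, and Farrukh: $123,000 each.

Ualani: $307,500; Halim: $307,500; Yolanda: $307,500; Zelie: $123,000; Fenna: $123,000; Oona: $307,500; Wiremu: $123,000; Keturah: $123,000; Farrukh: $123,000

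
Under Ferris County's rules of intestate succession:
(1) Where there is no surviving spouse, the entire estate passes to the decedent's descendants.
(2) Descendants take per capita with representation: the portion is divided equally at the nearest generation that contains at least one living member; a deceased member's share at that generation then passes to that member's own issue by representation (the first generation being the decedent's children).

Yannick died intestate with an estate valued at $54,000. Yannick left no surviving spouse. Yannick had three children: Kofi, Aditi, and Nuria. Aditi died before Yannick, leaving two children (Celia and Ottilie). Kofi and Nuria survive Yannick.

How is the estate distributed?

Kofi: $18,000; Celia: $9,000; Ottilie: $9,000; Nuria: $18,000

The entire $54,000 passes to the descendants.
That amount ($54,000) is divided into 3 shares of $18,000: Kofi and Nuria each take $18,000; Aditi's $18,000 share passes to Aditi's issue.
Aditi's share ($18,000) is divided into 2 shares of $9,000: Celia and Ottilie each take $9,000.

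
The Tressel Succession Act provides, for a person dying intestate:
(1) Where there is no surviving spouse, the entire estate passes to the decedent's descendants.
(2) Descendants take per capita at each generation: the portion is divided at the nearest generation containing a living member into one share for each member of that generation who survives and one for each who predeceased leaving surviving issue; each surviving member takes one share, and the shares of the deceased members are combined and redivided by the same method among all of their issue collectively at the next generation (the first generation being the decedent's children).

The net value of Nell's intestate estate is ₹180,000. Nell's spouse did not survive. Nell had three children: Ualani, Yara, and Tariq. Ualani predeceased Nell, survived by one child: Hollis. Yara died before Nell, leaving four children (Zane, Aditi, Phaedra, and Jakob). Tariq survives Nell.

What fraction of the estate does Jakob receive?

The entire ₹180,000 passes to the descendants.
That amount (₹180,000) is divided at the children's generation into 3 shares of ₹60,000. Tariq takes ₹60,000. The 2 shares of the deceased (Ualani and Yara) are combined into a pool of ₹120,000.
That pool (₹120,000) is divided at the grandchildren's generation equally among Hollis, Zane, Aditi, Phaedra, and Jakob: ₹24,000 each.

Jakob receives 2/15 of the estate.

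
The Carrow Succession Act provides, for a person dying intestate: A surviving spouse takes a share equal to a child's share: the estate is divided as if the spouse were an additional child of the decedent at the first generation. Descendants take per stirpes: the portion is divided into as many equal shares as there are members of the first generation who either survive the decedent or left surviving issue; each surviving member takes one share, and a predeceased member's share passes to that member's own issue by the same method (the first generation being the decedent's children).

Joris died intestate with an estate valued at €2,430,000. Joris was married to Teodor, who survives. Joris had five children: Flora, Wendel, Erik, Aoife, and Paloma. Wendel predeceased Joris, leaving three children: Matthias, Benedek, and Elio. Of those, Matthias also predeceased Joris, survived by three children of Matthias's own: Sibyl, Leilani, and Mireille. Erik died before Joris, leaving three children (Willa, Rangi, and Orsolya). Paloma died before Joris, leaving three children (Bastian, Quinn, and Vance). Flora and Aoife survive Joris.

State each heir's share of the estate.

The spouse counts as an additional share at the children's level, so there are 6 primary shares of €405,000. Teodor takes one such share (€405,000).
The children's combined portion (€2,025,000) is divided into 5 shares of €405,000: Flora and Aoife each take €405,000; Wendel's €405,000 share passes to Wendel's issue; Erik's €405,000 share passes to Erik's issue; Paloma's €405,000 share passes to Paloma's issue.
Wendel's share (€405,000) is divided into 3 shares of €135,000: Benedek and Elio each take €135,000; Matthias's €135,000 share passes to Matthias's issue.
Matthias's share (€135,000) is divided into 3 shares of €45,000: Sibyl, Leilani, and Mireille each take €45,000.
Erik's share (€405,000) is divided into 3 shares of €135,000: Willa, Rangi, and Orsolya each take €135,000.
Paloma's share (€405,000) is divided into 3 shares of €135,000: Bastian, Quinn, and Vance each take €135,000.

Teodor: €405,000; Flora: €405,000; Sibyl: €45,000; Leilani: €45,000; Mireille: €45,000; Benedek: €135,000; Elio: €135,000; Willa: €135,000; Rangi: €135,000; Orsolya: €135,000; Aoife: €405,000; Bastian: €135,000; Quinn: €135,000; Vance: €135,000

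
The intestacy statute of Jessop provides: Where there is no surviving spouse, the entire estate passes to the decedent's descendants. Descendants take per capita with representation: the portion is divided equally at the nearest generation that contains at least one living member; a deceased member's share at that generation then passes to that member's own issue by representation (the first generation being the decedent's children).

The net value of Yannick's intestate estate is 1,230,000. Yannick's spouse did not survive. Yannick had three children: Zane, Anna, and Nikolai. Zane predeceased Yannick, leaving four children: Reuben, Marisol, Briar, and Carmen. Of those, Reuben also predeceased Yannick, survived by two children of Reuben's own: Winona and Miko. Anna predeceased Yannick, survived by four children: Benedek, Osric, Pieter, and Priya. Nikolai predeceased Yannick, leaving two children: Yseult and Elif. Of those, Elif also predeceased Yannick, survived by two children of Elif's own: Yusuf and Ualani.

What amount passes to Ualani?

The entire 1,230,000 passes to the descendants.
No child survives, so the initial division is made at the grandchildren's generation.
That amount (1,230,000) is divided into 10 shares of 123,000: Marisol, Briar, Carmen, Benedek, Osric, Pieter, Priya, and Yseult each take 123,000; Reuben's 123,000 share passes to Reuben's issue; Elif's 123,000 share passes to Elif's issue.
Reuben's share (123,000) is divided into 2 shares of 61,500: Winona and Miko each take 61,500.
Elif's share (123,000) is divided into 2 shares of 61,500: Yusuf and Ualani each take 61,500.

Ualani receives 61,500.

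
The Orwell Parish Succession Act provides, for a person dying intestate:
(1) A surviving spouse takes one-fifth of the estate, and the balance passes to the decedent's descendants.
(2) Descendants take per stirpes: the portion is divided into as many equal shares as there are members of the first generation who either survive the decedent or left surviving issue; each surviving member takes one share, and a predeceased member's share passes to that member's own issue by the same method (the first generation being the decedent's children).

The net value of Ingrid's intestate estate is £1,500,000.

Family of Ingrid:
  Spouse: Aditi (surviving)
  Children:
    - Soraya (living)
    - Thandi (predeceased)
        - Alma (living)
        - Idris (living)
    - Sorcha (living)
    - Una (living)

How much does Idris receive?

Idris receives £150,000.

Aditi takes one-fifth of £1,500,000 = £300,000. The remaining £1,200,000 passes to the descendants.
The descendants' portion (£1,200,000) is divided into 4 shares of £300,000: Soraya, Sorcha, and Una each take £300,000; Thandi's £300,000 share passes to Thandi's issue.
Thandi's share (£300,000) is divided into 2 shares of £150,000: Alma and Idris each take £150,000.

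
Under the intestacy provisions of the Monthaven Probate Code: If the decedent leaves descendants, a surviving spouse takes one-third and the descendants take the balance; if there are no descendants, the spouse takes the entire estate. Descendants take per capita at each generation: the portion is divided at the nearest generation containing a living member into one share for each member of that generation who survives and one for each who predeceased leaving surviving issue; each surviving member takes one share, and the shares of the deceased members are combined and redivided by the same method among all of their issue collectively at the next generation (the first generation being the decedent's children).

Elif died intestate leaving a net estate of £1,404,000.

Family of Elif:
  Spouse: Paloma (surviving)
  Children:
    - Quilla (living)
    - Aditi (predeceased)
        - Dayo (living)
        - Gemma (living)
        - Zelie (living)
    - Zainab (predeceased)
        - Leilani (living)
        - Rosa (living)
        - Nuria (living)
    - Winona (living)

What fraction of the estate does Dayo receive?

Dayo receives 1/18 of the estate.

Paloma takes one-third of £1,404,000 = £468,000. The remaining £936,000 passes to the descendants.
The descendants' portion (£936,000) is divided at the children's generation into 4 shares of £234,000. Quilla and Winona each take £234,000. The 2 shares of the deceased (Aditi and Zainab) are combined into a pool of £468,000.
That pool (£468,000) is divided at the grandchildren's generation equally among Dayo, Gemma, Zelie, Leilani, Rosa, and Nuria: £78,000 each.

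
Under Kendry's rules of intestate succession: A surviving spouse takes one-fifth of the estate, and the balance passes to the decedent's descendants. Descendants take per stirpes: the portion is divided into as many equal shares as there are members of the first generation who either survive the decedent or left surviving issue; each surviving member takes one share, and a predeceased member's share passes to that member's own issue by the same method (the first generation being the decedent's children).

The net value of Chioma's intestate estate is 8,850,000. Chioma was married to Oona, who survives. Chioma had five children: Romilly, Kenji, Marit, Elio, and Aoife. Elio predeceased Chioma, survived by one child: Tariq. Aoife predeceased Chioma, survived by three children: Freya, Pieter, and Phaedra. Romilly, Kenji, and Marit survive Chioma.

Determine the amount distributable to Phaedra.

Oona takes one-fifth of 8,850,000 = 1,770,000. The remaining 7,080,000 passes to the descendants.
The descendants' portion (7,080,000) is divided into 5 shares of 1,416,000: Romilly, Kenji, and Marit each take 1,416,000; Elio's 1,416,000 share passes to Elio's issue; Aoife's 1,416,000 share passes to Aoife's issue.
Elio's share (1,416,000) passes entirely to Tariq.
Aoife's share (1,416,000) is divided into 3 shares of 472,000: Freya, Pieter, and Phaedra each take 472,000.

Phaedra receives 472,000.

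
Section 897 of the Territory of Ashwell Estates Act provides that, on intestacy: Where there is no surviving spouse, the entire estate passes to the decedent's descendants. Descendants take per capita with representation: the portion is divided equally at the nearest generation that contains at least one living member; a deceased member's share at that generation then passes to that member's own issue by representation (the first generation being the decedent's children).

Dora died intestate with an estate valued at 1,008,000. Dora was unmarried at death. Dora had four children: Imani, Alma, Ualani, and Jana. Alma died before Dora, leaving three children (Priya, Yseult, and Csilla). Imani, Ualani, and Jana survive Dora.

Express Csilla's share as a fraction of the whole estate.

The entire 1,008,000 passes to the descendants.
That amount (1,008,000) is divided into 4 shares of 252,000: Imani, Ualani, and Jana each take 252,000; Alma's 252,000 share passes to Alma's issue.
Alma's share (252,000) is divided into 3 shares of 84,000: Priya, Yseult, and Csilla each take 84,000.

Csilla receives 1/12 of the estate.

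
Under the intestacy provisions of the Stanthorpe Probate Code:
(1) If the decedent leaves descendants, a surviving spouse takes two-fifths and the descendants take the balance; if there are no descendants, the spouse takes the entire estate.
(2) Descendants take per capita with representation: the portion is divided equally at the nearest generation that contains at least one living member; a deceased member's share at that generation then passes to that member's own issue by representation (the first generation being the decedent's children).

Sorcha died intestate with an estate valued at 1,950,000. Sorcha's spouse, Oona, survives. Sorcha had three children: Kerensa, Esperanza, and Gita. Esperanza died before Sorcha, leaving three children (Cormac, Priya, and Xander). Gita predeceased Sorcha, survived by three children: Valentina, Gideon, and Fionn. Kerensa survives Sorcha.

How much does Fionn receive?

Fionn receives 130,000.

Oona takes two-fifths of 1,950,000 = 780,000. The remaining 1,170,000 passes to the descendants.
The descendants' portion (1,170,000) is divided into 3 shares of 390,000: Kerensa takes 390,000; Esperanza's 390,000 share passes to Esperanza's issue; Gita's 390,000 share passes to Gita's issue.
Esperanza's share (390,000) is divided into 3 shares of 130,000: Cormac, Priya, and Xander each take 130,000.
Gita's share (390,000) is divided into 3 shares of 130,000: Valentina, Gideon, and Fionn each take 130,000.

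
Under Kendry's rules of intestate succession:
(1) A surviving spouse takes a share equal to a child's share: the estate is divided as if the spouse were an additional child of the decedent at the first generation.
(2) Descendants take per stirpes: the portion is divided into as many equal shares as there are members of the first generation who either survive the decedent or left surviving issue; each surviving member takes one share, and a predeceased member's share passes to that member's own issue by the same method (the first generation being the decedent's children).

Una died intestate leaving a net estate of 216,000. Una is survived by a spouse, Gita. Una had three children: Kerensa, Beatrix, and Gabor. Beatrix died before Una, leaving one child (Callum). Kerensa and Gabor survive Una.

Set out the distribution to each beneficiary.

The spouse counts as an additional share at the children's level, so there are 4 primary shares of 54,000. Gita takes one such share (54,000).
The children's combined portion (162,000) is divided into 3 shares of 54,000: Kerensa and Gabor each take 54,000; Beatrix's 54,000 share passes to Beatrix's issue.
Beatrix's share (54,000) passes entirely to Callum.

Gita: 54,000; Kerensa: 54,000; Callum: 54,000; Gabor: 54,000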